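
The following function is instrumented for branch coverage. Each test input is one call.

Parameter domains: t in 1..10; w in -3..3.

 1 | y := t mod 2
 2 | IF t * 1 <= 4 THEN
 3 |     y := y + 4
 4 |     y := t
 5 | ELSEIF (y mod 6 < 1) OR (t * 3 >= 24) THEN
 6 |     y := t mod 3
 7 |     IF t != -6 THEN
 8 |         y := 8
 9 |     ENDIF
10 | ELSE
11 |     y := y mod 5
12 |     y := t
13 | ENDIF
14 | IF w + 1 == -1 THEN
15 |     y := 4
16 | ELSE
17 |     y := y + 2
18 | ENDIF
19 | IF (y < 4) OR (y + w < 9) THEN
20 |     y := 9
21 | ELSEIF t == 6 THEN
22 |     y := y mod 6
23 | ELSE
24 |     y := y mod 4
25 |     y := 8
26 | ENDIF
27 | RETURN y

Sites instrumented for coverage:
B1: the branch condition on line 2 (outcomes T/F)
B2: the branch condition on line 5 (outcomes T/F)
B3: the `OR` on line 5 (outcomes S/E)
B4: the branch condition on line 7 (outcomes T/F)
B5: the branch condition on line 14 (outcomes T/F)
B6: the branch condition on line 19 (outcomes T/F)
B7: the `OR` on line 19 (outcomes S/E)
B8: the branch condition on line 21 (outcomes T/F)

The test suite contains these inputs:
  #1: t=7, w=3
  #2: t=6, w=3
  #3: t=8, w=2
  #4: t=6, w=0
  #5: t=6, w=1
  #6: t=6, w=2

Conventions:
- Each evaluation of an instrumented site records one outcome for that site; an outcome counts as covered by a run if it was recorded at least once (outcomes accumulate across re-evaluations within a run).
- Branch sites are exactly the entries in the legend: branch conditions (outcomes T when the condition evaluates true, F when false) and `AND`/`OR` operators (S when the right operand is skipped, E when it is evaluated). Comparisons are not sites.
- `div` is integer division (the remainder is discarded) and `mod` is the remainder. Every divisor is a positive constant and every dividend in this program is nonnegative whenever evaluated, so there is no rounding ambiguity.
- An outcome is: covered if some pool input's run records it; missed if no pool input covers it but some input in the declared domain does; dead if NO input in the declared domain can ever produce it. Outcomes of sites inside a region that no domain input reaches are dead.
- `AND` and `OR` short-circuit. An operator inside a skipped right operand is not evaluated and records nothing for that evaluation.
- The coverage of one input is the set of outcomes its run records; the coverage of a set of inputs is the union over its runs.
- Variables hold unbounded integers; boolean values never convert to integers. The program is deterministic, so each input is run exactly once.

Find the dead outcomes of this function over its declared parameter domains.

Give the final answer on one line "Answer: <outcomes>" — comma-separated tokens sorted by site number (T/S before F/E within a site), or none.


checking every outcome against all 70 domain inputs:
  B4=F: no domain input ever produces it -> dead
  reachable outcomes have witnesses, e.g. B1=T (e.g. t=1, w=-3), B1=F (e.g. t=5, w=-3), B2=T (e.g. t=6, w=-3), B2=F (e.g. t=5, w=-3)
Answer: B4=F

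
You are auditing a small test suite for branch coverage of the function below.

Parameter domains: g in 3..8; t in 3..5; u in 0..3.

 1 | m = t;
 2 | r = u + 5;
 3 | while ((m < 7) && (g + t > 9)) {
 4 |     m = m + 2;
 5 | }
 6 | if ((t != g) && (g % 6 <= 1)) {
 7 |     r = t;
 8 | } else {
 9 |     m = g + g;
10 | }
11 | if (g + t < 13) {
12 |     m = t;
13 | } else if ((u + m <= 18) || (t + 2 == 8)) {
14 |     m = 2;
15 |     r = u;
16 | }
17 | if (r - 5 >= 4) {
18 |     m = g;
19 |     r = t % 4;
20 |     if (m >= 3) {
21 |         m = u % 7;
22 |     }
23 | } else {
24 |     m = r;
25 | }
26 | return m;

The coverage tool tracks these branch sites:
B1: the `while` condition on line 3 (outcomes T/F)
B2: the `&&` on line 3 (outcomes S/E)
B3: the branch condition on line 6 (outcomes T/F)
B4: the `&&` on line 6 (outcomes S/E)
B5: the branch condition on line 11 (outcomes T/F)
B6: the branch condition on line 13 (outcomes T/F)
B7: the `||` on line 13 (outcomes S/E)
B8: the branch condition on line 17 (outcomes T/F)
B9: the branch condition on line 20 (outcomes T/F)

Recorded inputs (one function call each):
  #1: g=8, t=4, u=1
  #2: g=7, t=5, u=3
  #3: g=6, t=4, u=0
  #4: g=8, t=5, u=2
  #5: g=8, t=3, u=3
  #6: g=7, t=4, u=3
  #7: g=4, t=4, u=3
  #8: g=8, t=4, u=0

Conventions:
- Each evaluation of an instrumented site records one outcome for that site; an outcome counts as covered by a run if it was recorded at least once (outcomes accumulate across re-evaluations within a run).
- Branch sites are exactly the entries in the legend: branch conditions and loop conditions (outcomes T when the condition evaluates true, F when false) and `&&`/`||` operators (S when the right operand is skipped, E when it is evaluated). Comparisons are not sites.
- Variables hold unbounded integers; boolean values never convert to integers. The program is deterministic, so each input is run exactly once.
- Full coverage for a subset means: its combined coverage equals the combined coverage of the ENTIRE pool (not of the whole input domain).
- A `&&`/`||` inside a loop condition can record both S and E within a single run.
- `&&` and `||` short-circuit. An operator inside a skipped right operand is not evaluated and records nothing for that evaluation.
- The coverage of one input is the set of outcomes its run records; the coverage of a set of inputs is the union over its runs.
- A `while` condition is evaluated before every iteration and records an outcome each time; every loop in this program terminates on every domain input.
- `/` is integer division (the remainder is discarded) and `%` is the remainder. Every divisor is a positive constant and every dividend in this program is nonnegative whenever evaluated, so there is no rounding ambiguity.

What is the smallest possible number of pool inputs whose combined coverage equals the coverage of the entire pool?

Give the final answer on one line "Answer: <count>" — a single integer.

test 1 (g=8, t=4, u=1) fires B2->E, B1->T, B2->E, B1->T, B2->S, B1->F, B4->E, B3->F, B5->T, B8->F; hits B1=T, B1=F, B2=S, B2=E, B3=F, B4=E, B5=T, B8=F
test 2 (g=7, t=5, u=3) fires B2->E, B1->T, B2->S, B1->F, B4->E, B3->T, B5->T, B8->F; hits B1=T, B1=F, B2=S, B2=E, B3=T, B4=E, B5=T, B8=F
test 3 (g=6, t=4, u=0) fires B2->E, B1->T, B2->E, B1->T, B2->S, B1->F, B4->E, B3->T, B5->T, B8->F; hits B1=T, B1=F, B2=S, B2=E, B3=T, B4=E, B5=T, B8=F
test 4 (g=8, t=5, u=2) fires B2->E, B1->T, B2->S, B1->F, B4->E, B3->F, B5->F, B7->S, B6->T, B8->F; hits B1=T, B1=F, B2=S, B2=E, B3=F, B4=E, B5=F, B6=T, B7=S, B8=F
test 5 (g=8, t=3, u=3) fires B2->E, B1->T, B2->E, B1->T, B2->S, B1->F, B4->E, B3->F, B5->T, B8->F; hits B1=T, B1=F, B2=S, B2=E, B3=F, B4=E, B5=T, B8=F
test 6 (g=7, t=4, u=3) fires B2->E, B1->T, B2->E, B1->T, B2->S, B1->F, B4->E, B3->T, B5->T, B8->F; hits B1=T, B1=F, B2=S, B2=E, B3=T, B4=E, B5=T, B8=F
test 7 (g=4, t=4, u=3) fires B2->E, B1->F, B4->S, B3->F, B5->T, B8->F; hits B1=F, B2=E, B3=F, B4=S, B5=T, B8=F
test 8 (g=8, t=4, u=0) fires B2->E, B1->T, B2->E, B1->T, B2->S, B1->F, B4->E, B3->F, B5->T, B8->F; hits B1=T, B1=F, B2=S, B2=E, B3=F, B4=E, B5=T, B8=F
pool-wide coverage (13 outcomes): B1=T, B1=F, B2=S, B2=E, B3=T, B3=F, B4=S, B4=E, B5=T, B5=F, B6=T, B7=S, B8=F
no size-1 subset reaches all 13 outcomes (best union: 10/13)
no size-2 subset reaches all 13 outcomes (best union: 12/13)
at size 3, {2, 4, 7} reaches all 13 outcomes; every lexicographically earlier size-3 subset fails

Answer: 3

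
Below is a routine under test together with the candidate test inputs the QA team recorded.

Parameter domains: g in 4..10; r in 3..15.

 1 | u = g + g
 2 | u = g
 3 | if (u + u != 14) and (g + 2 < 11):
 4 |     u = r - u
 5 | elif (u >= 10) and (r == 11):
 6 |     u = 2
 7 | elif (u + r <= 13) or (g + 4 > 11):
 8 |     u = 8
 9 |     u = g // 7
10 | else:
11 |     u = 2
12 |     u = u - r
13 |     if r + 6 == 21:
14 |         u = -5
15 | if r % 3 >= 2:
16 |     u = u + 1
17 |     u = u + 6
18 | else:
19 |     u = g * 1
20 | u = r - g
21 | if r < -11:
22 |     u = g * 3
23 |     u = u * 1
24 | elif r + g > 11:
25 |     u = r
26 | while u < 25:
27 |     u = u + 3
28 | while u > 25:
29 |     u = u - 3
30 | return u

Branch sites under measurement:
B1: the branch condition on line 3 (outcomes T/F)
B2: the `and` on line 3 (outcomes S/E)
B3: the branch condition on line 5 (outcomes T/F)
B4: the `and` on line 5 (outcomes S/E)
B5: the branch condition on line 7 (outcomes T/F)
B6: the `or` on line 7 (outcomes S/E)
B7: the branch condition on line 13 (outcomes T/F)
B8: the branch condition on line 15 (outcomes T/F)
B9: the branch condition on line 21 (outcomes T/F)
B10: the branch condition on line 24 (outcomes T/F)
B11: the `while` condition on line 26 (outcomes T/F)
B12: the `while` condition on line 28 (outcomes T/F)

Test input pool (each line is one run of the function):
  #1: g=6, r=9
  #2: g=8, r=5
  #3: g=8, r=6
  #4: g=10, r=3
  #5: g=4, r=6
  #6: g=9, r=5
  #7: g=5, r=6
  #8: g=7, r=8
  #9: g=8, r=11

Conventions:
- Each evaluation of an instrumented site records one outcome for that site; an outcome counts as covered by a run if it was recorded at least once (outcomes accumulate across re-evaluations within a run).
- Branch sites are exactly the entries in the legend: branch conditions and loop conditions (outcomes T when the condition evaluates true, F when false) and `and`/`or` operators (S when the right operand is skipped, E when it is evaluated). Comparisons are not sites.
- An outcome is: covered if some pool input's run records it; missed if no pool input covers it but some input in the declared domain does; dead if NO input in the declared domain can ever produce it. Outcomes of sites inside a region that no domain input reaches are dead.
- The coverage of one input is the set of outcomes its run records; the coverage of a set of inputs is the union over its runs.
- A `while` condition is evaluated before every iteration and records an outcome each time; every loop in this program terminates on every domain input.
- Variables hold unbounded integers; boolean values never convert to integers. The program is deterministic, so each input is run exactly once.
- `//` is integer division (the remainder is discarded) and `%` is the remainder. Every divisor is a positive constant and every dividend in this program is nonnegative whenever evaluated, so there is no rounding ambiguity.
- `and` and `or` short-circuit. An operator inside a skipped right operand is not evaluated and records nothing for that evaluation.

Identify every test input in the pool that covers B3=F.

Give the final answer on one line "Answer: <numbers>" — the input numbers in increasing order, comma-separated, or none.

input #1 (g=6, r=9): does not record B3=F
input #2 (g=8, r=5): does not record B3=F
input #3 (g=8, r=6): does not record B3=F
input #4 (g=10, r=3): records B3=F
input #5 (g=4, r=6): does not record B3=F
input #6 (g=9, r=5): records B3=F
input #7 (g=5, r=6): does not record B3=F
input #8 (g=7, r=8): records B3=F
input #9 (g=8, r=11): does not record B3=F

Answer: 4, 6, 8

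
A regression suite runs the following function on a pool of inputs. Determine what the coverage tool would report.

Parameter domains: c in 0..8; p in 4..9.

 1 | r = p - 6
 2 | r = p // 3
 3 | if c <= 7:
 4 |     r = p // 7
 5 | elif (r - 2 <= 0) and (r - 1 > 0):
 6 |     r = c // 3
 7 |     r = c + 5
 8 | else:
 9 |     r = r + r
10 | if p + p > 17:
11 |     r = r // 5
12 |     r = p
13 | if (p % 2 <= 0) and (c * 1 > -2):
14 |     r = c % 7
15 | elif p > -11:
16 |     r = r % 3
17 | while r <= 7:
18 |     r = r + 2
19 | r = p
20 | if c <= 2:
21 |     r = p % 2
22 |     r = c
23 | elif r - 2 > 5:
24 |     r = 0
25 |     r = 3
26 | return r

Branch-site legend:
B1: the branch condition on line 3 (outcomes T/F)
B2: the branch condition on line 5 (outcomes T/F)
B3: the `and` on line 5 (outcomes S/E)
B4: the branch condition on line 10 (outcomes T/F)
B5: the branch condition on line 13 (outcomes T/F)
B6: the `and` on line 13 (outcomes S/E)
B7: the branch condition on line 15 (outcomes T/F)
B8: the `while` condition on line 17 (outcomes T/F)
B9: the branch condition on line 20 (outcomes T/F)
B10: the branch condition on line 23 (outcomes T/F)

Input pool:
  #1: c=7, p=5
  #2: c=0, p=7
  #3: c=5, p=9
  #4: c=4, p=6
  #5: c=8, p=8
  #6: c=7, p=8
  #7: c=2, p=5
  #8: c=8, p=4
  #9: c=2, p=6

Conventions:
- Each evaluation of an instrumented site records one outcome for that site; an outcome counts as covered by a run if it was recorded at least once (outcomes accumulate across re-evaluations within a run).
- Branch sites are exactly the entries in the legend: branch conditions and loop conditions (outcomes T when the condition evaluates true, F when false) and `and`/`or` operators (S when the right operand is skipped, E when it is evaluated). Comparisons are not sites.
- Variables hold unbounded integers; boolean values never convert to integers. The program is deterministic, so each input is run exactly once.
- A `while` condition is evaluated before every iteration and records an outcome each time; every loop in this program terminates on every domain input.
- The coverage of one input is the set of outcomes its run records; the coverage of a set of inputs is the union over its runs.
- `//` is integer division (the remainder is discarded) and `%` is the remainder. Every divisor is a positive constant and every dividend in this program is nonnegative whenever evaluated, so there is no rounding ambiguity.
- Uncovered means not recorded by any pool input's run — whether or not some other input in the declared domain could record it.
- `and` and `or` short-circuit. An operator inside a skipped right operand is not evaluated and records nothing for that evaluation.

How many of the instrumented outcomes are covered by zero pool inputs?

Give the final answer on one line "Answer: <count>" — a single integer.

run #1 (c=7, p=5) runs B1->T, B4->F, B6->S, B5->F, B7->T, B8->T, B8->T, B8->T, B8->T, B8->F, B9->F, B10->F; records B1=T, B4=F, B5=F, B6=S, B7=T, B8=T, B8=F, B9=F, B10=F
run #2 (c=0, p=7) runs B1->T, B4->F, B6->S, B5->F, B7->T, B8->T, B8->T, B8->T, B8->T, B8->F, B9->T; records B1=T, B4=F, B5=F, B6=S, B7=T, B8=T, B8=F, B9=T
run #3 (c=5, p=9) runs B1->T, B4->T, B6->S, B5->F, B7->T, B8->T, B8->T, B8->T, B8->T, B8->F, B9->F, B10->T; records B1=T, B4=T, B5=F, B6=S, B7=T, B8=T, B8=F, B9=F, B10=T
run #4 (c=4, p=6) runs B1->T, B4->F, B6->E, B5->T, B8->T, B8->T, B8->F, B9->F, B10->F; records B1=T, B4=F, B5=T, B6=E, B8=T, B8=F, B9=F, B10=F
run #5 (c=8, p=8) runs B1->F, B3->E, B2->T, B4->F, B6->E, B5->T, B8->T, B8->T, B8->T, B8->T, B8->F, B9->F, B10->T; records B1=F, B2=T, B3=E, B4=F, B5=T, B6=E, B8=T, B8=F, B9=F, B10=T
run #6 (c=7, p=8) runs B1->T, B4->F, B6->E, B5->T, B8->T, B8->T, B8->T, B8->T, B8->F, B9->F, B10->T; records B1=T, B4=F, B5=T, B6=E, B8=T, B8=F, B9=F, B10=T
run #7 (c=2, p=5) runs B1->T, B4->F, B6->S, B5->F, B7->T, B8->T, B8->T, B8->T, B8->T, B8->F, B9->T; records B1=T, B4=F, B5=F, B6=S, B7=T, B8=T, B8=F, B9=T
run #8 (c=8, p=4) runs B1->F, B3->E, B2->F, B4->F, B6->E, B5->T, B8->T, B8->T, B8->T, B8->T, B8->F, B9->F, B10->F; records B1=F, B2=F, B3=E, B4=F, B5=T, B6=E, B8=T, B8=F, B9=F, B10=F
run #9 (c=2, p=6) runs B1->T, B4->F, B6->E, B5->T, B8->T, B8->T, B8->T, B8->F, B9->T; records B1=T, B4=F, B5=T, B6=E, B8=T, B8=F, B9=T
union over the pool: B1=T, B1=F, B2=T, B2=F, B3=E, B4=T, B4=F, B5=T, B5=F, B6=S, B6=E, B7=T, B8=T, B8=F, B9=T, B9=F, B10=T, B10=F
uncovered (2 of 20): B3=S, B7=F

Answer: 2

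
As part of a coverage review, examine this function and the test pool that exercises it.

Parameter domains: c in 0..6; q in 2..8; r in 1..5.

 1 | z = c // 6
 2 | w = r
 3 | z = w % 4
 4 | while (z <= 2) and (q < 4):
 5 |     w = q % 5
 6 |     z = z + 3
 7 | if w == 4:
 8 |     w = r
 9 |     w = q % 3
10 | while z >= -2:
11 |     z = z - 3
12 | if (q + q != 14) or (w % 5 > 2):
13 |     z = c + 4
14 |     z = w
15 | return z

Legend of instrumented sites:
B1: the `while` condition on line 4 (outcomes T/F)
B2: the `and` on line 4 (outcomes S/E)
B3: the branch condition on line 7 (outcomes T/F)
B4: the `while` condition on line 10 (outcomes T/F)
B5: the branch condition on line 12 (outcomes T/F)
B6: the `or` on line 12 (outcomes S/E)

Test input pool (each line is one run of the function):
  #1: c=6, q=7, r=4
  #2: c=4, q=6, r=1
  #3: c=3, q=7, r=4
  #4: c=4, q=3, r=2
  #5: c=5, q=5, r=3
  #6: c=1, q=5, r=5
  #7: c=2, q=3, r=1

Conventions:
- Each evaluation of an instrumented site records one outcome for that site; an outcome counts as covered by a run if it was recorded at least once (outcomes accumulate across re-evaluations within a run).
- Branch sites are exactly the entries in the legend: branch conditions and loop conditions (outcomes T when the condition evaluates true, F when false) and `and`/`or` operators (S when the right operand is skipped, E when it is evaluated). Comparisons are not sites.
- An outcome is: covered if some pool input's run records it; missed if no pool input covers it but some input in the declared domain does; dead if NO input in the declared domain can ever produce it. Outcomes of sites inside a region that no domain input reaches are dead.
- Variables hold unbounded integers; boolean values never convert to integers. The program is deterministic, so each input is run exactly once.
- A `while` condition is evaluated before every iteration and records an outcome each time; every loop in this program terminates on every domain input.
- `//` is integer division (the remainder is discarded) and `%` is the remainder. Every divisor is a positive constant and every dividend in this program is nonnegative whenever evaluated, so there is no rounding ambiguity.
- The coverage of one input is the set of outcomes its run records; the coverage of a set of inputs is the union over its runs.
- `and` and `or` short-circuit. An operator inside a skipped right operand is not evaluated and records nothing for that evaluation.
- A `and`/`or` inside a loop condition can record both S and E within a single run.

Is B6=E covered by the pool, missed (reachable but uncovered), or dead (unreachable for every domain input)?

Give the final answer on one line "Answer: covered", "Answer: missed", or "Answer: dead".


B6=E is recorded by pool input(s) 1, 3 -> covered
Answer: covered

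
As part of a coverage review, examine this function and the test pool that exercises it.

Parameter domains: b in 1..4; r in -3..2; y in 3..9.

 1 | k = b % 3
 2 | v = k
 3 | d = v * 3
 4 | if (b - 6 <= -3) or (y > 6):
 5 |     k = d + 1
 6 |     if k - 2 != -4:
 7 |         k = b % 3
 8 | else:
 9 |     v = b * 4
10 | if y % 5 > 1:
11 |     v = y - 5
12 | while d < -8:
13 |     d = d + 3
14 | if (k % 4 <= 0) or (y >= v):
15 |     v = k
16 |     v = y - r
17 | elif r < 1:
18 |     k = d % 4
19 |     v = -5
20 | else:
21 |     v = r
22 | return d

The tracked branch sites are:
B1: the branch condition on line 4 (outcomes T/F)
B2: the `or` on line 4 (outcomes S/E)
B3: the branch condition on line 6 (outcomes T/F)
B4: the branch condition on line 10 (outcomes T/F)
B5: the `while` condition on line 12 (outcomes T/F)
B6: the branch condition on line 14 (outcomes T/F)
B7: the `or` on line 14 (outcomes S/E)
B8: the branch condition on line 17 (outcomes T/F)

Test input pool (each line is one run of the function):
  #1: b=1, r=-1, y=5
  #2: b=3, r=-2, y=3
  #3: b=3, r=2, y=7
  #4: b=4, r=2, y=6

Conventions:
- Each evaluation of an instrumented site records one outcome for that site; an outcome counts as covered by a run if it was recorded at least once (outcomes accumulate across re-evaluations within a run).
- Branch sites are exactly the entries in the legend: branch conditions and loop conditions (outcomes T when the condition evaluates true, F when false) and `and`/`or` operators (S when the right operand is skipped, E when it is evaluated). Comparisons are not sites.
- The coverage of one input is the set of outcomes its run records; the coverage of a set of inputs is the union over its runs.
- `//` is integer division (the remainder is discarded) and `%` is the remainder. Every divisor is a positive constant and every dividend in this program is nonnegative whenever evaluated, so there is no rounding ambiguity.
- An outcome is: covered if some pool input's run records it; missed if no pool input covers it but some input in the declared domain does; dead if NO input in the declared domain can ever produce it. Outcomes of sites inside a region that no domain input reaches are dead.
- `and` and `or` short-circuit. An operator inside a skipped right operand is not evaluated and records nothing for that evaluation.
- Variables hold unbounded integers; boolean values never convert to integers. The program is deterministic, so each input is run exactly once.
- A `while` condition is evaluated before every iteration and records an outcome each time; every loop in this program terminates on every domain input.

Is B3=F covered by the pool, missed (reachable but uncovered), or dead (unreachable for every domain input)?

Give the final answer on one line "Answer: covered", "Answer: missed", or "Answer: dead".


no pool input records B3=F
checking all 168 inputs in the declared domain: B3=F is never recorded -> dead
Answer: dead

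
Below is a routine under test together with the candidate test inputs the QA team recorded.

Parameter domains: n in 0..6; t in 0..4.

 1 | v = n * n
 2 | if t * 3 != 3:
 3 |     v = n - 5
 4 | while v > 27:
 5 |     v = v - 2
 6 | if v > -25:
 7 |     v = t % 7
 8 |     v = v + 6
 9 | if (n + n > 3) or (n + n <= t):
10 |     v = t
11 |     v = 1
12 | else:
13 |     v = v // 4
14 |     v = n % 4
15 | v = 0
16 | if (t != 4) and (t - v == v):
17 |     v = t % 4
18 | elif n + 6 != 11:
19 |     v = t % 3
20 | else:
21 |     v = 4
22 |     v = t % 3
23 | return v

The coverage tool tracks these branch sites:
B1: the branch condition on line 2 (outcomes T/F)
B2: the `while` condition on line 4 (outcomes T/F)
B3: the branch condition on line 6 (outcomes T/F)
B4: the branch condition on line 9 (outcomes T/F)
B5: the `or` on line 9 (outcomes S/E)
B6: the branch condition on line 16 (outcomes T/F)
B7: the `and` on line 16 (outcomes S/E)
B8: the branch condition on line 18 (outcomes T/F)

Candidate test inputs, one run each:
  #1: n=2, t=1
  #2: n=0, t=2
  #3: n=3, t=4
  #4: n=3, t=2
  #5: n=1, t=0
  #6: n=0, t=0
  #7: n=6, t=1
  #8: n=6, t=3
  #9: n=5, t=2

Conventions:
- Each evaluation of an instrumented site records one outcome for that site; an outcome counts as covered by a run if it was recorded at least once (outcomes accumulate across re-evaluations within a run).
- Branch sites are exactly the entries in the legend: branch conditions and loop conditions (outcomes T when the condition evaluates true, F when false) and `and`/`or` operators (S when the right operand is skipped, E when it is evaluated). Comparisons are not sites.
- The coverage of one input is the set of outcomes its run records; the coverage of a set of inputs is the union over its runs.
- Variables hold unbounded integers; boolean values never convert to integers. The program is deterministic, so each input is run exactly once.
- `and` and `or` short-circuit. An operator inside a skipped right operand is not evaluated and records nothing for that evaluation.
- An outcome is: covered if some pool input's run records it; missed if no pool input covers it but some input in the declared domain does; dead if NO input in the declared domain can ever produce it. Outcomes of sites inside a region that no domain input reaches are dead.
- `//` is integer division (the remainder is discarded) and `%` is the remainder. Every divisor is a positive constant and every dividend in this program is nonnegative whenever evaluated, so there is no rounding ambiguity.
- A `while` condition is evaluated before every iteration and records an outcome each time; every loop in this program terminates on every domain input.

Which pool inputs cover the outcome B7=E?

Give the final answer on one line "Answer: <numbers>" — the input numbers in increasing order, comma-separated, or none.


input #1 (n=2, t=1): hits B7=E
input #2 (n=0, t=2): hits B7=E
input #3 (n=3, t=4): never hits B7=E
input #4 (n=3, t=2): hits B7=E
input #5 (n=1, t=0): hits B7=E
input #6 (n=0, t=0): hits B7=E
input #7 (n=6, t=1): hits B7=E
input #8 (n=6, t=3): hits B7=E
input #9 (n=5, t=2): hits B7=E
Answer: 1, 2, 4, 5, 6, 7, 8, 9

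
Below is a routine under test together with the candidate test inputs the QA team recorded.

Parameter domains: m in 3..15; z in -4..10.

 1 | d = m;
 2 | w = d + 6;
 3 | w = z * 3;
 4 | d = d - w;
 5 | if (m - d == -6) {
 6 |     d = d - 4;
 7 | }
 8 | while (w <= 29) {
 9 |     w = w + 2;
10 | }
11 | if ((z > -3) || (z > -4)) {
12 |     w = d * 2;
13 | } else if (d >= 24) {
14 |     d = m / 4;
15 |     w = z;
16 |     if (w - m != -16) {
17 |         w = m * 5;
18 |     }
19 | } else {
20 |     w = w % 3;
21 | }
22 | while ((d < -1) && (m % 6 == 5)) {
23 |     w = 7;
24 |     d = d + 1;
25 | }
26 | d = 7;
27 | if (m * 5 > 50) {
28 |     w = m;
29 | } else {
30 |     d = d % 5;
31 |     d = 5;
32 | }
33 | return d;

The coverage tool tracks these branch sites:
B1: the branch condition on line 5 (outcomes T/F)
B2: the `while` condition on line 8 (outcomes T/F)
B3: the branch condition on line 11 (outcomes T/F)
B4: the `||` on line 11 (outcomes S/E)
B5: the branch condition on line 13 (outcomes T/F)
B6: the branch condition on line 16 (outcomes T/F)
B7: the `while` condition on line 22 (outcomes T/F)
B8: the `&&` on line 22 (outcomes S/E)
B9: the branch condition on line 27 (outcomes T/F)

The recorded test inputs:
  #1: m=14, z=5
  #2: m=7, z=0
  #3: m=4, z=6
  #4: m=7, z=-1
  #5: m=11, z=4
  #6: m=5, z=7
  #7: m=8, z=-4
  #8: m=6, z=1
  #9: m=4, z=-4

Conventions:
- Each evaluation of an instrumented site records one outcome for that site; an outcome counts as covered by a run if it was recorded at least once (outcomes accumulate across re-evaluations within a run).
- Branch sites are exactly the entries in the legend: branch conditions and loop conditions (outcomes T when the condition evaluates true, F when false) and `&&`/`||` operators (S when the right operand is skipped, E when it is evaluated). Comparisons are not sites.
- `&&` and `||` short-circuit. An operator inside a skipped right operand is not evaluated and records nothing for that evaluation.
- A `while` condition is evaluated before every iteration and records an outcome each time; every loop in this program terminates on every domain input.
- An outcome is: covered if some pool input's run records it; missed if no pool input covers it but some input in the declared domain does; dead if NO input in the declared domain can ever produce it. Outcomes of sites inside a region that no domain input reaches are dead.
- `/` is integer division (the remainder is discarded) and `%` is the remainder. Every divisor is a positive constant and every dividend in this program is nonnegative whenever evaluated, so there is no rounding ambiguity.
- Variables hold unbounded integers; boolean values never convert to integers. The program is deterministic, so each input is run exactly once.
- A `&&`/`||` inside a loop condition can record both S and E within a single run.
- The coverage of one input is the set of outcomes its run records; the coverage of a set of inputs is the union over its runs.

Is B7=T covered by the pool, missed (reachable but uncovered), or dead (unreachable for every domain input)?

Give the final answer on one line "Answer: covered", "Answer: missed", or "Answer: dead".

B7=T is recorded by pool input(s) 6 -> covered

Answer: covered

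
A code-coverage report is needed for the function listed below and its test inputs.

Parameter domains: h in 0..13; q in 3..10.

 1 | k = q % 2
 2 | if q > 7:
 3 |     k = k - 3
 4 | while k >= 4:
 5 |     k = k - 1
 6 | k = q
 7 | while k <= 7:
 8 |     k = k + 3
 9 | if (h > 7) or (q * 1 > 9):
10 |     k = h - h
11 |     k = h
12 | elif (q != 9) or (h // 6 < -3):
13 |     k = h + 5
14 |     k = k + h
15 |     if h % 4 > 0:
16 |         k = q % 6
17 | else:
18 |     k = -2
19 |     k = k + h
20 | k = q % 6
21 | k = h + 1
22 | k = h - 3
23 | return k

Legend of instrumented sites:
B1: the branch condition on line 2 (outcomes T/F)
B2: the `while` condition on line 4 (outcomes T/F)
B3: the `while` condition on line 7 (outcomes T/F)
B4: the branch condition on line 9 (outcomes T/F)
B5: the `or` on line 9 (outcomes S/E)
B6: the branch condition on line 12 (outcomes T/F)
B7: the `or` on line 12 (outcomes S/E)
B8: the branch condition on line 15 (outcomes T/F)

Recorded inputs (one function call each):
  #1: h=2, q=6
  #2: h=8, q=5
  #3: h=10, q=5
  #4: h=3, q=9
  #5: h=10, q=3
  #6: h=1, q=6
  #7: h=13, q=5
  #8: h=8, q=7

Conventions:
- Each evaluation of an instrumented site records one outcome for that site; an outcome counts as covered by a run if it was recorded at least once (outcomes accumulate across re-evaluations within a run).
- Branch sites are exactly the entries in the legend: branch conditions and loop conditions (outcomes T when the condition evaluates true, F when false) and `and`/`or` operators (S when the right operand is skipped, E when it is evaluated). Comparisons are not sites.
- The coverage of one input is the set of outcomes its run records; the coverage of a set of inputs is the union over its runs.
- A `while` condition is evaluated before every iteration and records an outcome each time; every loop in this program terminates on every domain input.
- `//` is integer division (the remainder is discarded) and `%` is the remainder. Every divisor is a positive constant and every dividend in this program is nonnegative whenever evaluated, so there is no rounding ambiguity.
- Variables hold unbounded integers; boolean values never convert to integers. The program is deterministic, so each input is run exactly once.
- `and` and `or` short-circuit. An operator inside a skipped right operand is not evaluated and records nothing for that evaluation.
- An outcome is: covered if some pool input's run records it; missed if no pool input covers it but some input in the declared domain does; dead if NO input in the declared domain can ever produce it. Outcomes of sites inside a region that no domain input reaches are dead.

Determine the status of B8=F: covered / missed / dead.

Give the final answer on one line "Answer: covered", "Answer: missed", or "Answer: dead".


no pool input records B8=F
but domain input (h=0, q=3) does record it -> reachable, so missed
Answer: missed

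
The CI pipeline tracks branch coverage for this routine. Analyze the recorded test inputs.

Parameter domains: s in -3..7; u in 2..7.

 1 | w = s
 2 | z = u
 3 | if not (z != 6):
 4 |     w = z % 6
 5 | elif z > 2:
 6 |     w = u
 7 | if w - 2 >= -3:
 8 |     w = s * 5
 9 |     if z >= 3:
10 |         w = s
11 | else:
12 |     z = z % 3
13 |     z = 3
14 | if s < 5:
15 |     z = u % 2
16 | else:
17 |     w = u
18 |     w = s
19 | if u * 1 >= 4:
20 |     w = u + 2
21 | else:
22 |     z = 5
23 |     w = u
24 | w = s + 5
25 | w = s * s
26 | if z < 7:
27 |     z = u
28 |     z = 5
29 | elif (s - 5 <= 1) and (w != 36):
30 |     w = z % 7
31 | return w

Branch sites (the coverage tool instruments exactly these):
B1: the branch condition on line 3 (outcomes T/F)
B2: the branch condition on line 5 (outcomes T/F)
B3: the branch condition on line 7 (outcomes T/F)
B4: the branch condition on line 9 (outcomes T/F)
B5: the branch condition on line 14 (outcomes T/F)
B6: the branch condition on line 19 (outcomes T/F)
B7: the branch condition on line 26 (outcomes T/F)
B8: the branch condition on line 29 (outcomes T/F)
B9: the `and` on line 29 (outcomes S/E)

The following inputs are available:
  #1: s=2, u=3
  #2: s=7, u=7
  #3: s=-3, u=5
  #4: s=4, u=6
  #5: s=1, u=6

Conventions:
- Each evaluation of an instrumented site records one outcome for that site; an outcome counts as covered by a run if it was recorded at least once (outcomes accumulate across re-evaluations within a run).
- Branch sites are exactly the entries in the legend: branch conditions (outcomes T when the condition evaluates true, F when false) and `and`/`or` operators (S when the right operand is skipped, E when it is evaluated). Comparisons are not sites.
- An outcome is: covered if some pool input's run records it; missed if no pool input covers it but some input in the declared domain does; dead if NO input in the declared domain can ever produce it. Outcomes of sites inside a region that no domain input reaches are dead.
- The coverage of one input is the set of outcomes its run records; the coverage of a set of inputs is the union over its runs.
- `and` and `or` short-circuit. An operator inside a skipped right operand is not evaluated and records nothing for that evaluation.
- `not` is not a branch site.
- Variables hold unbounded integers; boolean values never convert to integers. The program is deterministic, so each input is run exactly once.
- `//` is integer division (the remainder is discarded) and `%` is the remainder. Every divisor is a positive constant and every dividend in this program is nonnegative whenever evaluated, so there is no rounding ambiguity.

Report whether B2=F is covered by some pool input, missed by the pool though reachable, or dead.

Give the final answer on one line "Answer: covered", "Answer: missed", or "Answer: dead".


no pool input records B2=F
but domain input (s=-3, u=2) does record it -> reachable, so missed
Answer: missed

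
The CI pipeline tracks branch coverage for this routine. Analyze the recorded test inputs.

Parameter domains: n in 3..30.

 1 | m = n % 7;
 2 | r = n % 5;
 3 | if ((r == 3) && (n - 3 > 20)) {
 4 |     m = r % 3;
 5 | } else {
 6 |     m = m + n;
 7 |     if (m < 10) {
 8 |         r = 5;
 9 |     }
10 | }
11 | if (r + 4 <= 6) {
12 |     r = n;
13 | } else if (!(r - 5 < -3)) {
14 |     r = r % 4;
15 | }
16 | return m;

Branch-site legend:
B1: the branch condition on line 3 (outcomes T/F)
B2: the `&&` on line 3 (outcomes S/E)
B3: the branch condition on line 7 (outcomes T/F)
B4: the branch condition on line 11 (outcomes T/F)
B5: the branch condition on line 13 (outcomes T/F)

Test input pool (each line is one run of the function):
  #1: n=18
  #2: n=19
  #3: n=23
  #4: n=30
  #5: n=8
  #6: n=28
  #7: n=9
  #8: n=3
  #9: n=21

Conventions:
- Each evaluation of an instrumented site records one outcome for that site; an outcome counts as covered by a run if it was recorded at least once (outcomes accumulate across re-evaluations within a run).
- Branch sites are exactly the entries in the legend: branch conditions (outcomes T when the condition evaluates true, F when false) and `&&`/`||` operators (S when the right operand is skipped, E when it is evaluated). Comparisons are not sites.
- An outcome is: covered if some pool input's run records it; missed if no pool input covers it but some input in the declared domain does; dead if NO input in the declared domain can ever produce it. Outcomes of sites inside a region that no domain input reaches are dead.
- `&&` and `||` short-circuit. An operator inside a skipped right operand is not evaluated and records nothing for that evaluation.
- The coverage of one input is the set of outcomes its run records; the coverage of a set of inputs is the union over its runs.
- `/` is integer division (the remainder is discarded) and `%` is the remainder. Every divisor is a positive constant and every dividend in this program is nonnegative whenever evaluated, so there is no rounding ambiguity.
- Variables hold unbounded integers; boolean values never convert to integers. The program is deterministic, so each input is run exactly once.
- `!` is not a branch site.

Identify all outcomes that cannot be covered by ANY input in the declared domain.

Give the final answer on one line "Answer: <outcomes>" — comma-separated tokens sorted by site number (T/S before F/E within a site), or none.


checking every outcome against all 28 domain inputs:
  B5=F: unreachable across the whole domain -> dead
  reachable outcomes have witnesses, e.g. B1=T (e.g. n=28), B1=F (e.g. n=3), B2=S (e.g. n=4), B2=E (e.g. n=3)
Answer: B5=F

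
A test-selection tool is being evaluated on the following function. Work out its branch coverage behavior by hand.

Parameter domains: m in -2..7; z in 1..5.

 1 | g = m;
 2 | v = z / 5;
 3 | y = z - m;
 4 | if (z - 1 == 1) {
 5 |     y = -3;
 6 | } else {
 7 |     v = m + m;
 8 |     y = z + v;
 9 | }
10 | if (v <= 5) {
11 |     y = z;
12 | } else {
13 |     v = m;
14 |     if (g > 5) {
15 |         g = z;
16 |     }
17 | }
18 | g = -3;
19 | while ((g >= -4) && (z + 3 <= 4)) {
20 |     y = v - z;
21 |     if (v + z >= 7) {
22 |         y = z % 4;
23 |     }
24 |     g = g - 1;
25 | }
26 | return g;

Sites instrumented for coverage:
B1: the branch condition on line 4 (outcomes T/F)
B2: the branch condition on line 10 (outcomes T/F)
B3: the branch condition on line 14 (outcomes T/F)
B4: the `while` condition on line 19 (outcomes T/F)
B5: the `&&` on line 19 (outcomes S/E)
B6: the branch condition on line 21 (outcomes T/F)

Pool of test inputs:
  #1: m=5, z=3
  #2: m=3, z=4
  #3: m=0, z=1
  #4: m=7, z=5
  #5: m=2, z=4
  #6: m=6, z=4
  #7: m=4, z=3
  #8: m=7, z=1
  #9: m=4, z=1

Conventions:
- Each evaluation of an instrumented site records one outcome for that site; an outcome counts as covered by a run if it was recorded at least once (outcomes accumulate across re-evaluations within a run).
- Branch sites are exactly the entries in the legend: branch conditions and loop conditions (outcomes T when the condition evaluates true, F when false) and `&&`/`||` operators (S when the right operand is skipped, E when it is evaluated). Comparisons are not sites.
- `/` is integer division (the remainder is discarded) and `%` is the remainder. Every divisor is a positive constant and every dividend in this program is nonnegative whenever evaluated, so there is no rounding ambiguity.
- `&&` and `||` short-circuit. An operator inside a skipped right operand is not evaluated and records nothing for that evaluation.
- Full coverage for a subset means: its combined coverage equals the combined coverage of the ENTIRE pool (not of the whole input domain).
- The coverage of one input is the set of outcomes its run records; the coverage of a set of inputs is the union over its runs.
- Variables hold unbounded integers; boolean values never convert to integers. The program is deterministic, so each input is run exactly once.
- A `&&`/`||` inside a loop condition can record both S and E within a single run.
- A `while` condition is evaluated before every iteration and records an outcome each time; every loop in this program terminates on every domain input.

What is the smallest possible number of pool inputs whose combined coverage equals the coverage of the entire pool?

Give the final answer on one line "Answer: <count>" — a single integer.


input #1, m=5, z=3: events B1->F, B2->F, B3->F, B5->E, B4->F; outcomes B1=F, B2=F, B3=F, B4=F, B5=E
input #2, m=3, z=4: events B1->F, B2->F, B3->F, B5->E, B4->F; outcomes B1=F, B2=F, B3=F, B4=F, B5=E
input #3, m=0, z=1: events B1->F, B2->T, B5->E, B4->T, B6->F, B5->E, B4->T, B6->F, B5->S, B4->F; outcomes B1=F, B2=T, B4=T, B4=F, B5=S, B5=E, B6=F
input #4, m=7, z=5: events B1->F, B2->F, B3->T, B5->E, B4->F; outcomes B1=F, B2=F, B3=T, B4=F, B5=E
input #5, m=2, z=4: events B1->F, B2->T, B5->E, B4->F; outcomes B1=F, B2=T, B4=F, B5=E
input #6, m=6, z=4: events B1->F, B2->F, B3->T, B5->E, B4->F; outcomes B1=F, B2=F, B3=T, B4=F, B5=E
input #7, m=4, z=3: events B1->F, B2->F, B3->F, B5->E, B4->F; outcomes B1=F, B2=F, B3=F, B4=F, B5=E
input #8, m=7, z=1: events B1->F, B2->F, B3->T, B5->E, B4->T, B6->T, B5->E, B4->T, B6->T, B5->S, B4->F; outcomes B1=F, B2=F, B3=T, B4=T, B4=F, B5=S, B5=E, B6=T
input #9, m=4, z=1: events B1->F, B2->F, B3->F, B5->E, B4->T, B6->F, B5->E, B4->T, B6->F, B5->S, B4->F; outcomes B1=F, B2=F, B3=F, B4=T, B4=F, B5=S, B5=E, B6=F
union over all inputs: B1=F, B2=T, B2=F, B3=T, B3=F, B4=T, B4=F, B5=S, B5=E, B6=T, B6=F (11 outcomes)
no size-1 subset reaches all 11 outcomes (best union: 8/11)
no size-2 subset reaches all 11 outcomes (best union: 10/11)
inputs {1, 3, 8} (size 3) cover everything; no size-3 subset with a lexicographically smaller index list covers all 11
Answer: 3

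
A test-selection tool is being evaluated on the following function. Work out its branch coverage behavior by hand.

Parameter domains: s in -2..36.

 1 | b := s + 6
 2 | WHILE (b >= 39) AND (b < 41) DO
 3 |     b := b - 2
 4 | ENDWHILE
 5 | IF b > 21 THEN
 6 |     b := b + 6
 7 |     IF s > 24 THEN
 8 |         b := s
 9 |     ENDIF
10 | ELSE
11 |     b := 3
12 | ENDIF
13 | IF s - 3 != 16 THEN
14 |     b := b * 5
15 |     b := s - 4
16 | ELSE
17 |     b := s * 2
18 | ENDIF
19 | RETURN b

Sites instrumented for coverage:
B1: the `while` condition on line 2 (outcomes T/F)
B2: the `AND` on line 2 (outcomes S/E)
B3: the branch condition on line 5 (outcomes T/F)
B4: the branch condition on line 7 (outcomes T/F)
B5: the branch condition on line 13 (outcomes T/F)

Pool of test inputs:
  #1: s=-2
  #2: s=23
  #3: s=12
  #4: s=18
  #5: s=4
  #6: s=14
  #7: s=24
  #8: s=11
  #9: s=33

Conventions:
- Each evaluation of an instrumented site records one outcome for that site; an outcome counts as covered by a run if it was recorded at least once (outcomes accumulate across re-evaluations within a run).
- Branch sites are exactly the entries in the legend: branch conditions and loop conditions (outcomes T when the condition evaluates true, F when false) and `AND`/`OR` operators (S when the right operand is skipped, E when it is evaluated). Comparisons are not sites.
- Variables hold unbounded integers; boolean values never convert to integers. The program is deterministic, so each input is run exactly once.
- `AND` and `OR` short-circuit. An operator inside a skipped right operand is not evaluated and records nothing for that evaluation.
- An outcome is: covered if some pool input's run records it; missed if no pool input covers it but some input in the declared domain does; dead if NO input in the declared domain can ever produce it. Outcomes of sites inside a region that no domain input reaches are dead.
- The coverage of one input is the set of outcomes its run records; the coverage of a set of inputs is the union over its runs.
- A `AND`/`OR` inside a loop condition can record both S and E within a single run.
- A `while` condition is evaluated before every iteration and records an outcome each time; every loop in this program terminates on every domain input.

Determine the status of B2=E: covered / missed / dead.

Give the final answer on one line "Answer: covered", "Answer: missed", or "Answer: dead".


B2=E is recorded by pool input(s) 9 -> covered
Answer: covered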